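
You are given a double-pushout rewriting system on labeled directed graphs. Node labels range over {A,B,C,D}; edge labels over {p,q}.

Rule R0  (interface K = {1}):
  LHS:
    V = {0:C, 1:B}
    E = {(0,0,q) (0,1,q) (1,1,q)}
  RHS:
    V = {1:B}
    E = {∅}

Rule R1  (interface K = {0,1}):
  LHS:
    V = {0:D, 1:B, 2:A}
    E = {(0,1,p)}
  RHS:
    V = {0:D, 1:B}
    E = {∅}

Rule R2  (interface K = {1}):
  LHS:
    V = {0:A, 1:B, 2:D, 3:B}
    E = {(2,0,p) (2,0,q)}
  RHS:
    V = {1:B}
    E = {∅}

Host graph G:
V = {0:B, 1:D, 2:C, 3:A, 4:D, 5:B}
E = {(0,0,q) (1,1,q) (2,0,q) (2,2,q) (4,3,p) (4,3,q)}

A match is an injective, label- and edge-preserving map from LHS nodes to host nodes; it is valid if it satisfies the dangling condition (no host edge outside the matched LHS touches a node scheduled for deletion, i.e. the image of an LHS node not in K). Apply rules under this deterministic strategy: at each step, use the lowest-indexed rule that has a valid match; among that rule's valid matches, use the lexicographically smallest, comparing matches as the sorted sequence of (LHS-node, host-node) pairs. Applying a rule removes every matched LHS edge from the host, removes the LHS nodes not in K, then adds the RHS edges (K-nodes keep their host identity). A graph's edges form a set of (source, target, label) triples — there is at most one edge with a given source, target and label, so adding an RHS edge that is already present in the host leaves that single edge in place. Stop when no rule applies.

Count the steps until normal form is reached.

Answer: 2

Rewrite trace:
[0] host  ⇒  6 nodes, 6 edges  {0-q->0 1-q->1 2-q->0 2-q->2 4-p->3 4-q->3}
[1] R0 @ {0↦2, 1↦0}  ⇒  5 nodes, 3 edges  {1-q->1 4-p->3 4-q->3}
[2] R2 @ {0↦3, 1↦0, 2↦4, 3↦5}  ⇒  2 nodes, 1 edges  {1-q->1}
halt: no rule applies after step 2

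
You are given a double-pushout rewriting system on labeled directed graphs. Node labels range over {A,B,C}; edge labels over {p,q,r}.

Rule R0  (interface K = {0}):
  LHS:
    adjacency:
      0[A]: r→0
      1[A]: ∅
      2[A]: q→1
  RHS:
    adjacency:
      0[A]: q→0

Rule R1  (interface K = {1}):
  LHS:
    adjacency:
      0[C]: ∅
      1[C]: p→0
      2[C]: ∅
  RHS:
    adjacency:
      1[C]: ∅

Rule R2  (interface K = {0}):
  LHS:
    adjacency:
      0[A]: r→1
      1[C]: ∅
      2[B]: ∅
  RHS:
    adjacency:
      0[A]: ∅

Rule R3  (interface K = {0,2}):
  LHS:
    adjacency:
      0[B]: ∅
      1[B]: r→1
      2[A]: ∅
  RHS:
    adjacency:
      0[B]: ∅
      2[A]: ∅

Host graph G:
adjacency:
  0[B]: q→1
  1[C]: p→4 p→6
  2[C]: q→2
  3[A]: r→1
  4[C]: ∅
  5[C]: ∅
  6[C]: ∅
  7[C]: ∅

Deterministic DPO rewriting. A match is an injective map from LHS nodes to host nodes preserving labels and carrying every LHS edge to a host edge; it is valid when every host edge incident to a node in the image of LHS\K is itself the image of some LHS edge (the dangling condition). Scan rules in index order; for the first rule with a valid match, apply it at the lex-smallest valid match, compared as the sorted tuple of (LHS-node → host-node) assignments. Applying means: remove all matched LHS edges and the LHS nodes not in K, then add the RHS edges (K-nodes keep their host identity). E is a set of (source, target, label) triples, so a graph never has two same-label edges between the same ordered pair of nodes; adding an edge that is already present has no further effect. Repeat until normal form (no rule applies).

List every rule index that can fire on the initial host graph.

Answer: [R1]

Rewrite trace:
R0: no valid match — LHS pattern not found
R1: 4 valid matches — {0↦4, 1↦1, 2↦5}, {0↦4, 1↦1, 2↦7}, {0↦6, 1↦1, 2↦5} (+1 more)
R2: no valid match — 1 raw match, all fail dangling condition
R3: no valid match — LHS pattern not found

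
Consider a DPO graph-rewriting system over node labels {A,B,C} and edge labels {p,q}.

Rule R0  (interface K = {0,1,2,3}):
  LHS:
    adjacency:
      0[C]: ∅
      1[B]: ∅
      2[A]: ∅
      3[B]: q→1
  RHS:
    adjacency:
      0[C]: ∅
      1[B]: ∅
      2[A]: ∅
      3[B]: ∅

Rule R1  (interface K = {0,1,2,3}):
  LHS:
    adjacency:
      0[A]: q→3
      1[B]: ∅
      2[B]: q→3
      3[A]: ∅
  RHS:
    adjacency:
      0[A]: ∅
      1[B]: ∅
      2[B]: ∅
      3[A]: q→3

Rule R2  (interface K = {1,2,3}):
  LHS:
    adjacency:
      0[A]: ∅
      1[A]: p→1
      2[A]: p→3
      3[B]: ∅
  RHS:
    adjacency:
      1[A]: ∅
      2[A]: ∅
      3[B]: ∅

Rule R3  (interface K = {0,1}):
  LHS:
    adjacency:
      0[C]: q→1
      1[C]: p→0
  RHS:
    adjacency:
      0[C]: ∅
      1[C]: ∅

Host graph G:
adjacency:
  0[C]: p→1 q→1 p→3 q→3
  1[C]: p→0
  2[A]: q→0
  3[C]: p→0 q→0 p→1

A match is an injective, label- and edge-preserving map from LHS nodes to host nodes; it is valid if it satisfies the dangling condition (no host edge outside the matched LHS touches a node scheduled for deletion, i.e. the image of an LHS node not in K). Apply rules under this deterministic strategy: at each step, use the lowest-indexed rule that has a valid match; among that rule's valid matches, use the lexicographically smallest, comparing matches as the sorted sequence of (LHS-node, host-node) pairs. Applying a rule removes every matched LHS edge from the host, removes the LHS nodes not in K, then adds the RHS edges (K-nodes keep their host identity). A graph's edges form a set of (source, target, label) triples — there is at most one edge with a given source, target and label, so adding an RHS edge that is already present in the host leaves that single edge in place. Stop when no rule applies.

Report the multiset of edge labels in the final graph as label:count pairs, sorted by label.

Answer: p:2 q:1

Rewrite trace:
start.  V:4 E:9  edges: 0-p->1 0-q->1 0-p->3 0-q->3 1-p->0 2-q->0 3-p->0 3-q->0 3-p->1
1. fire R3 via {0↦0, 1↦1}  →  V:4 E:7  edges: 0-p->1 0-p->3 0-q->3 2-q->0 3-p->0 3-q->0 3-p->1
2. fire R3 via {0↦0, 1↦3}  →  V:4 E:5  edges: 0-p->1 0-p->3 2-q->0 3-q->0 3-p->1
3. fire R3 via {0↦3, 1↦0}  →  V:4 E:3  edges: 0-p->1 2-q->0 3-p->1
halt: no rule applies after step 3
NF edges: [(0, 1, 'p'), (2, 0, 'q'), (3, 1, 'p')]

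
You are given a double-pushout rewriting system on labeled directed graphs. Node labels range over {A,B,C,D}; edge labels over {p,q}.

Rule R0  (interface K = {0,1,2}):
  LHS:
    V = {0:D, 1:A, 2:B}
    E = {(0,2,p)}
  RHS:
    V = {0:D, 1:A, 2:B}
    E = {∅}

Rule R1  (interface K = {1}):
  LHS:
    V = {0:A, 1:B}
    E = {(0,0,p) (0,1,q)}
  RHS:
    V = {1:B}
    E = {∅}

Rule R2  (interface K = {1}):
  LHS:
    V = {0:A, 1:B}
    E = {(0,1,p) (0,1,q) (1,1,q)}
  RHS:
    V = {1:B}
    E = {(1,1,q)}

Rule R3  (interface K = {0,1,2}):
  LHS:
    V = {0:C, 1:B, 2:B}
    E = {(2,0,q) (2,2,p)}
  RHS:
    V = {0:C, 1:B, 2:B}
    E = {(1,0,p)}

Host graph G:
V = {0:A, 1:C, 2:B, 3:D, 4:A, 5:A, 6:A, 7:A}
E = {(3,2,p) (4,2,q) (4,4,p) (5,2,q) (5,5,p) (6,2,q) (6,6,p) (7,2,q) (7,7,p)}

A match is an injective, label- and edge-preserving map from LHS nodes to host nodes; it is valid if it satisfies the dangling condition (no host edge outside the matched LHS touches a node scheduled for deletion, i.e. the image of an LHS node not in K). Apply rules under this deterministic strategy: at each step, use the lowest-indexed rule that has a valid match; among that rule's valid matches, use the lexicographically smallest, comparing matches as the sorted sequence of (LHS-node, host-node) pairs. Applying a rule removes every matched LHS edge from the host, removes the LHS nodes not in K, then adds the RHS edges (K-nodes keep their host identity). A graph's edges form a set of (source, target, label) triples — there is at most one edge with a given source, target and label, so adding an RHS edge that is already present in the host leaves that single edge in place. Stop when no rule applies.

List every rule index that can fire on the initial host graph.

Answer: [R0,R1]

Steps:
R0: 5 valid matches — {0↦3, 1↦0, 2↦2}, {0↦3, 1↦4, 2↦2}, {0↦3, 1↦5, 2↦2} (+2 more)
R1: 4 valid matches — {0↦4, 1↦2}, {0↦5, 1↦2}, {0↦6, 1↦2} (+1 more)
R2: no valid match — LHS pattern not found
R3: no valid match — LHS pattern not found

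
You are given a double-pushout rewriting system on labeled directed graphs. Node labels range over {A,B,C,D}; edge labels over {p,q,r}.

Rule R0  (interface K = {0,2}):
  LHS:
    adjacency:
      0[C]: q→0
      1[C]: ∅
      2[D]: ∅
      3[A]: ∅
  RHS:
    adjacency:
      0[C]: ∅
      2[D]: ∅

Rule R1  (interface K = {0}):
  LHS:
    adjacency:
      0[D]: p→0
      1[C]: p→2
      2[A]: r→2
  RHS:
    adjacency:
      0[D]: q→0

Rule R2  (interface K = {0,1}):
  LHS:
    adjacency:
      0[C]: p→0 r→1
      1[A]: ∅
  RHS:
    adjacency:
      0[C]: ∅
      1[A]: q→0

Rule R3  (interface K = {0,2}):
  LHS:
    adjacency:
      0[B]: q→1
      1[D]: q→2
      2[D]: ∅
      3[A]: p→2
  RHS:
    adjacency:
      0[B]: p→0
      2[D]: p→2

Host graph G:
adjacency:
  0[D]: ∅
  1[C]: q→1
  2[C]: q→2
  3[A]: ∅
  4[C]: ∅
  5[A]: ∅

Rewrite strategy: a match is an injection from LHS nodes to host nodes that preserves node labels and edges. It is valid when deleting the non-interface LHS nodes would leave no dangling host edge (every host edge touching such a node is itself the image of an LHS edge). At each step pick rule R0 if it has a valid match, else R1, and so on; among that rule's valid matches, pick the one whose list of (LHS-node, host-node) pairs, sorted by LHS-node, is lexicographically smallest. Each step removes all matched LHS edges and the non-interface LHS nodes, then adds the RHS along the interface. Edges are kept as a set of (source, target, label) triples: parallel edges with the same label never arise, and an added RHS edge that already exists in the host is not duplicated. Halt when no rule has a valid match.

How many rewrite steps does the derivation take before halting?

Answer: 2

Steps:
[0] host  ⇒  6 nodes, 2 edges  {1-q->1 2-q->2}
[1] R0 @ {0↦1, 1↦4, 2↦0, 3↦3}  ⇒  4 nodes, 1 edges  {2-q->2}
[2] R0 @ {0↦2, 1↦1, 2↦0, 3↦5}  ⇒  2 nodes, 0 edges  {∅}
halt: no rule applies after step 2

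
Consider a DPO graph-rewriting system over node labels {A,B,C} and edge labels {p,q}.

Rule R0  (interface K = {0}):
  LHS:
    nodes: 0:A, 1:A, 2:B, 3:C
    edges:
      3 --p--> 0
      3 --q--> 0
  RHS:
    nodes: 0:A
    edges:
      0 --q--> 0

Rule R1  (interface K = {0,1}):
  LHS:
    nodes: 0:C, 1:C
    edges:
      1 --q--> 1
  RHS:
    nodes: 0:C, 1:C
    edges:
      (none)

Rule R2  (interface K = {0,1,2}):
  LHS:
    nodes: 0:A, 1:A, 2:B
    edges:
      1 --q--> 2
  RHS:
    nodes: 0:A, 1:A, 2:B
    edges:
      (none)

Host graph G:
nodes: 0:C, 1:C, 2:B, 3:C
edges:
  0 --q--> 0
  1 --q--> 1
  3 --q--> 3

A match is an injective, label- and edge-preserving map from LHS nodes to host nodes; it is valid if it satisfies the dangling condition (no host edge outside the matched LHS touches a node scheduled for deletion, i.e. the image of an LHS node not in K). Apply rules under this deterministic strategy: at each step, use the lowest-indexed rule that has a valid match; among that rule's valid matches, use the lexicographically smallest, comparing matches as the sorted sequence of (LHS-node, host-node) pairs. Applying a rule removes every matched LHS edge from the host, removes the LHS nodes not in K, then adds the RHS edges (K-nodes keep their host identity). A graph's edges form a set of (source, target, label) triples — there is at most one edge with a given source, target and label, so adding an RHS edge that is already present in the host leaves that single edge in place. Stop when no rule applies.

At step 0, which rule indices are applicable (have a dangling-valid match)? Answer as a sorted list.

Answer: [R1]

Derivation:
R0: no valid match — LHS pattern not found
R1: 6 valid matches — {0↦0, 1↦1}, {0↦0, 1↦3}, {0↦1, 1↦0} (+3 more)
R2: no valid match — LHS pattern not found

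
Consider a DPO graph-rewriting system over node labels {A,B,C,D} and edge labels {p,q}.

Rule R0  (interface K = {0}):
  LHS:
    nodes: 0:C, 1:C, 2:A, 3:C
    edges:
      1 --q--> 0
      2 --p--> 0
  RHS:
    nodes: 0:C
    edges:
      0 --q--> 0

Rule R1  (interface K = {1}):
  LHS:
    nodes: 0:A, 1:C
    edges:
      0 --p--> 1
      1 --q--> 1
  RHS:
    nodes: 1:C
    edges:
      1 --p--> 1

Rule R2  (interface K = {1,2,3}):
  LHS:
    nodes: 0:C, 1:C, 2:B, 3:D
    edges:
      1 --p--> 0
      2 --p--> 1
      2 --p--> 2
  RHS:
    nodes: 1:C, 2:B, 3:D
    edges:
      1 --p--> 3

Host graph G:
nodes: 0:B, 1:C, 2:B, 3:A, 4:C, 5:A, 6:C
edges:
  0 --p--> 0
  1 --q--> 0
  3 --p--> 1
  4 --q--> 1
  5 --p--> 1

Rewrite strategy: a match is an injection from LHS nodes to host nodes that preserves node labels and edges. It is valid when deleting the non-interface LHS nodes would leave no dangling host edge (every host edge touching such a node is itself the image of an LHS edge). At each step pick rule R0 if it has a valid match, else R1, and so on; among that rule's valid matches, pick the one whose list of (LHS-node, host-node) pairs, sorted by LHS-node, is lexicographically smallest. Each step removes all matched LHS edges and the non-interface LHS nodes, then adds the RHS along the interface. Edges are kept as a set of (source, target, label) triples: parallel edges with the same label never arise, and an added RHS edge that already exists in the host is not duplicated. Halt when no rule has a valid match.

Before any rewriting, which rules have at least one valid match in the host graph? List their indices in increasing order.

R0: 2 valid matches — {0↦1, 1↦4, 2↦3, 3↦6}, {0↦1, 1↦4, 2↦5, 3↦6}
R1: no valid match — LHS pattern not found
R2: no valid match — LHS pattern not found

Answer: [R0]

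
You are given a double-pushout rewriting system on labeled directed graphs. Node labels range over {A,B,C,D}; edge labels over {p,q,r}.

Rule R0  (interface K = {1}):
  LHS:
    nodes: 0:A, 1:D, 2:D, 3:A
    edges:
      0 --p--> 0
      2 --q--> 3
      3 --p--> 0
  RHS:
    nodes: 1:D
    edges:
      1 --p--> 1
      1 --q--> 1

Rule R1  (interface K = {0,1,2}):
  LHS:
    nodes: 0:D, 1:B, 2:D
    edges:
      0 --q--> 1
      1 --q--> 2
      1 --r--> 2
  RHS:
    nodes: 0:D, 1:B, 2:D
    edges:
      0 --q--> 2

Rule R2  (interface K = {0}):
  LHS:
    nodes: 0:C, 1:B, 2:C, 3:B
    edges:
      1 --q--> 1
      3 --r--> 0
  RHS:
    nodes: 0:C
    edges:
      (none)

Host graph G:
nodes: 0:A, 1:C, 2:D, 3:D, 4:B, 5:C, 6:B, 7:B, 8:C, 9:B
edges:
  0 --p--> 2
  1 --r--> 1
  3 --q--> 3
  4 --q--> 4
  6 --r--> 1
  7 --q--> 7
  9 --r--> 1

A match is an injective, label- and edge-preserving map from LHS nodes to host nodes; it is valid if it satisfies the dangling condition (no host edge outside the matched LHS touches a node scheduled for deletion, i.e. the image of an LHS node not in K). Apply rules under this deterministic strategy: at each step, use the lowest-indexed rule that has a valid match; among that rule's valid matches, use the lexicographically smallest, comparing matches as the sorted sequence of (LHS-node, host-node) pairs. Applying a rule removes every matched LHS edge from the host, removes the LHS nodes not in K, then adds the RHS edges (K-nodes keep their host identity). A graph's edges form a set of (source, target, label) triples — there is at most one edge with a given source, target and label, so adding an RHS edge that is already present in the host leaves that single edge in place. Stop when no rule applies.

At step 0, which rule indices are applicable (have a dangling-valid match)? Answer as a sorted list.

R0: no valid match — LHS pattern not found
R1: no valid match — LHS pattern not found
R2: 8 valid matches — {0↦1, 1↦4, 2↦5, 3↦6}, {0↦1, 1↦4, 2↦5, 3↦9}, {0↦1, 1↦4, 2↦8, 3↦6} (+5 more)

Answer: [R2]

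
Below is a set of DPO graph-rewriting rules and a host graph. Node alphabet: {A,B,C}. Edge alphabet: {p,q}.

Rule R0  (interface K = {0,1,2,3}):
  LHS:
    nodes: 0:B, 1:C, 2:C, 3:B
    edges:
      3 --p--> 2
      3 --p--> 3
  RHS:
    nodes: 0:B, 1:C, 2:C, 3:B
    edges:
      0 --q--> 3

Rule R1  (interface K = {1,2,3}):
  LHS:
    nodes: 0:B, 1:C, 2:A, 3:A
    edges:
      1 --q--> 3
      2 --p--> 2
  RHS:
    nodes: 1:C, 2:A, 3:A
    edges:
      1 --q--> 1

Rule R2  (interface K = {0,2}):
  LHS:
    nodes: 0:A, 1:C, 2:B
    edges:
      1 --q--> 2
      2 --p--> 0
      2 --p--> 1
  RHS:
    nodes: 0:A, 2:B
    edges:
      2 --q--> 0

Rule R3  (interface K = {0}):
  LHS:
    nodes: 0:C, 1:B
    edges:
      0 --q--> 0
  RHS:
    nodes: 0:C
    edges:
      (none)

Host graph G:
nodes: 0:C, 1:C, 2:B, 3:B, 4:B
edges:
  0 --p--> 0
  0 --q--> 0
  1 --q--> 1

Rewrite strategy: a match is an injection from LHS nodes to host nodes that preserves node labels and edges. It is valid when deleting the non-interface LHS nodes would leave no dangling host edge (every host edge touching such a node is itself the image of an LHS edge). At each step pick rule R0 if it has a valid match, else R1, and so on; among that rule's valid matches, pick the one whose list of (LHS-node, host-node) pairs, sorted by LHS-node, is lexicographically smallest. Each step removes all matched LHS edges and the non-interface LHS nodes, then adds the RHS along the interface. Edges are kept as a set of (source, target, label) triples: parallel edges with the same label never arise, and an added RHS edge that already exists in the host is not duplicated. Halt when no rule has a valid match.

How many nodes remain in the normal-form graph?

initial: |V|=5 |E|=3  E = 0-p->0 0-q->0 1-q->1
step 1: apply R3 at {0↦0, 1↦2}  → |V|=4 |E|=2  E = 0-p->0 1-q->1
step 2: apply R3 at {0↦1, 1↦3}  → |V|=3 |E|=1  E = 0-p->0
normal form: no rule applies after step 2
NF nodes: {0:C, 1:C, 4:B}

Answer: 3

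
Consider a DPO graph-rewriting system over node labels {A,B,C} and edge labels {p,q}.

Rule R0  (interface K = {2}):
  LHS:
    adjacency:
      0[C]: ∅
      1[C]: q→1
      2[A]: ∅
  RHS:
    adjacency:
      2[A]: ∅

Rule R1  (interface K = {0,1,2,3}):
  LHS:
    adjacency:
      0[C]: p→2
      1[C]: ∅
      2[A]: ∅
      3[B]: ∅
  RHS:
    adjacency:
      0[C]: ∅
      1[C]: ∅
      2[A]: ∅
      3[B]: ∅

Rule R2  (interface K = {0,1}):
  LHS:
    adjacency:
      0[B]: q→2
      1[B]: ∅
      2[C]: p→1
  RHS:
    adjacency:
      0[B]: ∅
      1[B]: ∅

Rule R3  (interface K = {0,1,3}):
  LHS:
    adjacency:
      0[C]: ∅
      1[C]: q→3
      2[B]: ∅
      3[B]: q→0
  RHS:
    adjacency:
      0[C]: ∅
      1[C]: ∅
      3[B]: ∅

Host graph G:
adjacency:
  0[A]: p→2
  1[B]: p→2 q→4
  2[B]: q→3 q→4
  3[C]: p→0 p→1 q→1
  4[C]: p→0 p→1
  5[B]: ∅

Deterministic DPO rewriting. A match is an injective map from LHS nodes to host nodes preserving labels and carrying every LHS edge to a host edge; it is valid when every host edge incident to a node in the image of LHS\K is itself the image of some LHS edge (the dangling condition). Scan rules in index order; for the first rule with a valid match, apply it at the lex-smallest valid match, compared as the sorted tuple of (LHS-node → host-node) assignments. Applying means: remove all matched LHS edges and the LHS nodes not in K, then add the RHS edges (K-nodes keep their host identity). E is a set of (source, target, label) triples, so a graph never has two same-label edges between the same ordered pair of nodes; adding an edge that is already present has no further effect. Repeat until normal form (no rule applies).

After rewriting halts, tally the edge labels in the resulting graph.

Answer: p:2

Derivation:
start.  V:6 E:10  edges: 0-p->2 1-p->2 1-q->4 2-q->3 2-q->4 3-p->0 3-p->1 3-q->1 4-p->0 4-p->1
1. fire R1 via {0↦3, 1↦4, 2↦0, 3↦1}  →  V:6 E:9  edges: 0-p->2 1-p->2 1-q->4 2-q->3 2-q->4 3-p->1 3-q->1 4-p->0 4-p->1
2. fire R1 via {0↦4, 1↦3, 2↦0, 3↦1}  →  V:6 E:8  edges: 0-p->2 1-p->2 1-q->4 2-q->3 2-q->4 3-p->1 3-q->1 4-p->1
3. fire R3 via {0↦4, 1↦3, 2↦5, 3↦1}  →  V:5 E:6  edges: 0-p->2 1-p->2 2-q->3 2-q->4 3-p->1 4-p->1
4. fire R2 via {0↦2, 1↦1, 2↦3}  →  V:4 E:4  edges: 0-p->2 1-p->2 2-q->4 4-p->1
5. fire R2 via {0↦2, 1↦1, 2↦4}  →  V:3 E:2  edges: 0-p->2 1-p->2
normal form: no rule applies after step 5
NF edges: [(0, 2, 'p'), (1, 2, 'p')]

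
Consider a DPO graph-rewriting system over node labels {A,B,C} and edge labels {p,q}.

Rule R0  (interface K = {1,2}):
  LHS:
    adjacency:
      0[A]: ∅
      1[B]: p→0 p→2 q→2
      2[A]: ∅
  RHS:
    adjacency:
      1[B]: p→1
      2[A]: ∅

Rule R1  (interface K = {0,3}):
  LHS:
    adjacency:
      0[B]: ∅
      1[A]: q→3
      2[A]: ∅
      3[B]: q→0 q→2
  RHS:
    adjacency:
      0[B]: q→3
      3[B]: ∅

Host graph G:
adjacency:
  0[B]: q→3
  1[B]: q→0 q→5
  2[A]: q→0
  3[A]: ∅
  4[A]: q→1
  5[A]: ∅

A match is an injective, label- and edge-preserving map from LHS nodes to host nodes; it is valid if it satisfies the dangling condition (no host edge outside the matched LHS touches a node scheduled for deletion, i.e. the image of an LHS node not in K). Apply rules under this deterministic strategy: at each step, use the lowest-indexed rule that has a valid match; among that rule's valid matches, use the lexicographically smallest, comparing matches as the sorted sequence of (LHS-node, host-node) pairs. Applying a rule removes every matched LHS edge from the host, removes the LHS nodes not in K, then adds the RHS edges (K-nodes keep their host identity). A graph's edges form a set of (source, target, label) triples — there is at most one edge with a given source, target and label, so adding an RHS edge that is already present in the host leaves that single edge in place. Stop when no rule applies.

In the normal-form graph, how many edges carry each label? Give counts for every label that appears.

[0] host  ⇒  6 nodes, 5 edges  {0-q->3 1-q->0 1-q->5 2-q->0 4-q->1}
[1] R1 @ {0↦0, 1↦4, 2↦5, 3↦1}  ⇒  4 nodes, 3 edges  {0-q->1 0-q->3 2-q->0}
[2] R1 @ {0↦1, 1↦2, 2↦3, 3↦0}  ⇒  2 nodes, 1 edges  {1-q->0}
final graph: no rule applies after step 2
NF edges: [(1, 0, 'q')]

Answer: q:1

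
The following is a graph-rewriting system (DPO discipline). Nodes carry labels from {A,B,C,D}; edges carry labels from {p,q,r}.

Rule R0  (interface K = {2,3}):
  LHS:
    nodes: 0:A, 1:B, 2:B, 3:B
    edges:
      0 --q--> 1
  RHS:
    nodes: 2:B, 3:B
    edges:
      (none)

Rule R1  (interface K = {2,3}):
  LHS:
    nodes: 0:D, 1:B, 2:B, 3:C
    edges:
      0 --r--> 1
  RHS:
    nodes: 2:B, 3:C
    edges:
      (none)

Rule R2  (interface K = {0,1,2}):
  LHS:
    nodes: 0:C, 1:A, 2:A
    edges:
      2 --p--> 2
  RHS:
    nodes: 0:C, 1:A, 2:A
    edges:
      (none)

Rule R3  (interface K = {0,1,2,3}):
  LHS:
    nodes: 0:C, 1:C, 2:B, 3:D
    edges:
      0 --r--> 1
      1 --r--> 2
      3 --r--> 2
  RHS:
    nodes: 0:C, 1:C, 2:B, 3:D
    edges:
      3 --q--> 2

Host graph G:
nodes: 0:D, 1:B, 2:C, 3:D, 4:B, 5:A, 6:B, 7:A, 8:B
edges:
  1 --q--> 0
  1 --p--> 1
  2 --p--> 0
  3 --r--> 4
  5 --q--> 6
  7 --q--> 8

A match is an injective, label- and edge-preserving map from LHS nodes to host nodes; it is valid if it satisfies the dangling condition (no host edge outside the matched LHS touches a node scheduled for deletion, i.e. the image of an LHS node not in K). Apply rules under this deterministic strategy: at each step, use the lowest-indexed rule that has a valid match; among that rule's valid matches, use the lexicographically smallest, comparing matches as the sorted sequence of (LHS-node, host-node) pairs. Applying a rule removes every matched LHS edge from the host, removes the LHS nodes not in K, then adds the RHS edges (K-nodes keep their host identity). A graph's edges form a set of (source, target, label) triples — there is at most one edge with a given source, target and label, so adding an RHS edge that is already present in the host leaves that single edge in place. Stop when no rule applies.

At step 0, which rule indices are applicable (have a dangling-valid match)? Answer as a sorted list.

R0: 12 valid matches — {0↦5, 1↦6, 2↦1, 3↦4}, {0↦5, 1↦6, 2↦1, 3↦8}, {0↦5, 1↦6, 2↦4, 3↦1} (+9 more)
R1: 3 valid matches — {0↦3, 1↦4, 2↦1, 3↦2}, {0↦3, 1↦4, 2↦6, 3↦2}, {0↦3, 1↦4, 2↦8, 3↦2}
R2: no valid match — LHS pattern not found
R3: no valid match — LHS pattern not found

Answer: [R0,R1]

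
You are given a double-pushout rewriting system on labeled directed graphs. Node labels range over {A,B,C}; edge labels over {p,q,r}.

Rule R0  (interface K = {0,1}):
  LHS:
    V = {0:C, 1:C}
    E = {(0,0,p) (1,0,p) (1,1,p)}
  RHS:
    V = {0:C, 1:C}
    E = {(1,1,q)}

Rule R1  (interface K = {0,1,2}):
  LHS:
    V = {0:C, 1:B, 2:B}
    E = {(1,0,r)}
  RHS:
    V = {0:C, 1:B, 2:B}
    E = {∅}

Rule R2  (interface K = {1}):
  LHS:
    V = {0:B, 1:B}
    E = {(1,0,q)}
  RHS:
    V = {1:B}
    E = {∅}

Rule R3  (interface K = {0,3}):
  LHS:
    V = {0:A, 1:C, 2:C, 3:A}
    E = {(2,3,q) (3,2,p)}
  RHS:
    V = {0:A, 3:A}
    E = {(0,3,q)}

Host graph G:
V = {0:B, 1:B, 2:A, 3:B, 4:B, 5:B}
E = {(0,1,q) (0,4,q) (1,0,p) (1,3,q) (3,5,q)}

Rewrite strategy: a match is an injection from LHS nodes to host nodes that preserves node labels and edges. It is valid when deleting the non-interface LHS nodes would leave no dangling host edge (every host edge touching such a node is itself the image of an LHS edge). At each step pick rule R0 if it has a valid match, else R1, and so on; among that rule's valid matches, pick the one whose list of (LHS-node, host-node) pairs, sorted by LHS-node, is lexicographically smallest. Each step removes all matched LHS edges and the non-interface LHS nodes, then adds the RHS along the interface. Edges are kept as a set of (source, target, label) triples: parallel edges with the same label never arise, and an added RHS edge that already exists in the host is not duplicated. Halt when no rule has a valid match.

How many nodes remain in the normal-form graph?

start.  V:6 E:5  edges: 0-q->1 0-q->4 1-p->0 1-q->3 3-q->5
1. fire R2 via {0↦4, 1↦0}  →  V:5 E:4  edges: 0-q->1 1-p->0 1-q->3 3-q->5
2. fire R2 via {0↦5, 1↦3}  →  V:4 E:3  edges: 0-q->1 1-p->0 1-q->3
3. fire R2 via {0↦3, 1↦1}  →  V:3 E:2  edges: 0-q->1 1-p->0
final graph: no rule applies after step 3
NF nodes: {0:B, 1:B, 2:A}

Answer: 3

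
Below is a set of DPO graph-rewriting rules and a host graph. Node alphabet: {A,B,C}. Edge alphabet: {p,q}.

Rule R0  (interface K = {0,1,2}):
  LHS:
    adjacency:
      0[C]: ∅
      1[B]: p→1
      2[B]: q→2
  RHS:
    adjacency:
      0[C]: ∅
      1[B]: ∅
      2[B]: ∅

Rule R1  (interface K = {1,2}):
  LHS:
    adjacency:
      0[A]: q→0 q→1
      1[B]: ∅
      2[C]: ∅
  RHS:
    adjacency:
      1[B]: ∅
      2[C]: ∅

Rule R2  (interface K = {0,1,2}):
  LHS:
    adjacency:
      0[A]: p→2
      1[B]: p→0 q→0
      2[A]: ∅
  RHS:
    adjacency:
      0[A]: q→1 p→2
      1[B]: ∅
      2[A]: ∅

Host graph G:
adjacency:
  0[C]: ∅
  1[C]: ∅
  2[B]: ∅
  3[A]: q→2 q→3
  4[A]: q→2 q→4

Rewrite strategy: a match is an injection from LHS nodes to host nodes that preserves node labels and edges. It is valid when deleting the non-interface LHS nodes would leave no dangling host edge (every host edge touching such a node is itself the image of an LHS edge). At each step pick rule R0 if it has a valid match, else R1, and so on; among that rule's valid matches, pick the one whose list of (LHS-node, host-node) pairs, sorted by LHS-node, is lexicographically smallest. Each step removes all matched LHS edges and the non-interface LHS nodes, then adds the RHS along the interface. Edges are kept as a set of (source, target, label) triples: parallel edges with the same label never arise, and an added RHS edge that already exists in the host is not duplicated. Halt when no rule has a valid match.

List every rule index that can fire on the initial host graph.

Answer: [R1]

Steps:
R0: no valid match — LHS pattern not found
R1: 4 valid matches — {0↦3, 1↦2, 2↦0}, {0↦3, 1↦2, 2↦1}, {0↦4, 1↦2, 2↦0} (+1 more)
R2: no valid match — LHS pattern not found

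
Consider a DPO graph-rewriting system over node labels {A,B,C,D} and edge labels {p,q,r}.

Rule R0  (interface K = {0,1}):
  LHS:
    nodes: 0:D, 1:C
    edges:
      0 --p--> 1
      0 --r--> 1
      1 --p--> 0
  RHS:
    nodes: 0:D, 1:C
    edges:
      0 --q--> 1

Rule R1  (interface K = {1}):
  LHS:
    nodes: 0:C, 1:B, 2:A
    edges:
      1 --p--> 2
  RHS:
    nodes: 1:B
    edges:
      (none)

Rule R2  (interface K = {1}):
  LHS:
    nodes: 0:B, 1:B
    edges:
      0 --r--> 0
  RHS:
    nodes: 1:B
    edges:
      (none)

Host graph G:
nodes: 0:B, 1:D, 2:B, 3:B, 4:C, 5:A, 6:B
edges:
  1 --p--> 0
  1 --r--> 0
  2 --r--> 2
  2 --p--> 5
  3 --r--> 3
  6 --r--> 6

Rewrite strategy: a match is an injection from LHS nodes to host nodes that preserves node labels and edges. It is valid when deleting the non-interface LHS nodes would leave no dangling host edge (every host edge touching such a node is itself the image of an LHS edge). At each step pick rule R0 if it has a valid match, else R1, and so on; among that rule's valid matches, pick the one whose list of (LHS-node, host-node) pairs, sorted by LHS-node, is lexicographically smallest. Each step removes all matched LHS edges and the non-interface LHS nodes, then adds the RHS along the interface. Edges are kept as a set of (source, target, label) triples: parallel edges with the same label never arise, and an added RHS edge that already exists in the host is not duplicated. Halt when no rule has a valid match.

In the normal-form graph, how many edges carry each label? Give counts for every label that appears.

start.  V:7 E:6  edges: 1-p->0 1-r->0 2-r->2 2-p->5 3-r->3 6-r->6
1. fire R1 via {0↦4, 1↦2, 2↦5}  →  V:5 E:5  edges: 1-p->0 1-r->0 2-r->2 3-r->3 6-r->6
2. fire R2 via {0↦2, 1↦0}  →  V:4 E:4  edges: 1-p->0 1-r->0 3-r->3 6-r->6
3. fire R2 via {0↦3, 1↦0}  →  V:3 E:3  edges: 1-p->0 1-r->0 6-r->6
4. fire R2 via {0↦6, 1↦0}  →  V:2 E:2  edges: 1-p->0 1-r->0
final graph: no rule applies after step 4
NF edges: [(1, 0, 'p'), (1, 0, 'r')]

Answer: p:1 r:1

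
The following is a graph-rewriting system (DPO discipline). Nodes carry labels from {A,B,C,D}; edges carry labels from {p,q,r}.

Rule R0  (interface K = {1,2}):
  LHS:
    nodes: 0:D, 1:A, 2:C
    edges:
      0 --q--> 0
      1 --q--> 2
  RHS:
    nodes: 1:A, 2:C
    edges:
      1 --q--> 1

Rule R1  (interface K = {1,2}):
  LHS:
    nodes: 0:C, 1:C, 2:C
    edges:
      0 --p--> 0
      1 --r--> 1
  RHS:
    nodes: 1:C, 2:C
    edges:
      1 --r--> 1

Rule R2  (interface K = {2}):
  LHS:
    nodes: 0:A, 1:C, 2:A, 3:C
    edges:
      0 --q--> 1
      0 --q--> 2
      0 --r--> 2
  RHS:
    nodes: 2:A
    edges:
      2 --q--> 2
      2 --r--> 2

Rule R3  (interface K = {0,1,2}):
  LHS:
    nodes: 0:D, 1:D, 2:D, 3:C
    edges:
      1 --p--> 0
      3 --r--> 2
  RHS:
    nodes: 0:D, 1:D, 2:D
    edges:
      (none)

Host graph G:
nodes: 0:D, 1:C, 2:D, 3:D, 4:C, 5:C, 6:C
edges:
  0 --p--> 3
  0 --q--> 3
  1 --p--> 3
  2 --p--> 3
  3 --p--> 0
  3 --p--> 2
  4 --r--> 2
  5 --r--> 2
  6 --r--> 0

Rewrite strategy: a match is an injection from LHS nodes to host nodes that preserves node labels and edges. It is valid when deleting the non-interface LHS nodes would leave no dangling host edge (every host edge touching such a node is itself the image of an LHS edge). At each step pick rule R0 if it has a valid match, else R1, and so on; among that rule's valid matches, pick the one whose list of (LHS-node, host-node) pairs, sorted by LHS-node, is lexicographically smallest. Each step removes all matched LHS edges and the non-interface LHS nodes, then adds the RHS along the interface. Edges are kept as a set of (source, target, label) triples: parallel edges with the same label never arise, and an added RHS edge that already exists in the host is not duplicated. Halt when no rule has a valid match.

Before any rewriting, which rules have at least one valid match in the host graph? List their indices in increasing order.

R0: no valid match — LHS pattern not found
R1: no valid match — LHS pattern not found
R2: no valid match — LHS pattern not found
R3: 6 valid matches — {0↦0, 1↦3, 2↦2, 3↦4}, {0↦0, 1↦3, 2↦2, 3↦5}, {0↦2, 1↦3, 2↦0, 3↦6} (+3 more)

Answer: [R3]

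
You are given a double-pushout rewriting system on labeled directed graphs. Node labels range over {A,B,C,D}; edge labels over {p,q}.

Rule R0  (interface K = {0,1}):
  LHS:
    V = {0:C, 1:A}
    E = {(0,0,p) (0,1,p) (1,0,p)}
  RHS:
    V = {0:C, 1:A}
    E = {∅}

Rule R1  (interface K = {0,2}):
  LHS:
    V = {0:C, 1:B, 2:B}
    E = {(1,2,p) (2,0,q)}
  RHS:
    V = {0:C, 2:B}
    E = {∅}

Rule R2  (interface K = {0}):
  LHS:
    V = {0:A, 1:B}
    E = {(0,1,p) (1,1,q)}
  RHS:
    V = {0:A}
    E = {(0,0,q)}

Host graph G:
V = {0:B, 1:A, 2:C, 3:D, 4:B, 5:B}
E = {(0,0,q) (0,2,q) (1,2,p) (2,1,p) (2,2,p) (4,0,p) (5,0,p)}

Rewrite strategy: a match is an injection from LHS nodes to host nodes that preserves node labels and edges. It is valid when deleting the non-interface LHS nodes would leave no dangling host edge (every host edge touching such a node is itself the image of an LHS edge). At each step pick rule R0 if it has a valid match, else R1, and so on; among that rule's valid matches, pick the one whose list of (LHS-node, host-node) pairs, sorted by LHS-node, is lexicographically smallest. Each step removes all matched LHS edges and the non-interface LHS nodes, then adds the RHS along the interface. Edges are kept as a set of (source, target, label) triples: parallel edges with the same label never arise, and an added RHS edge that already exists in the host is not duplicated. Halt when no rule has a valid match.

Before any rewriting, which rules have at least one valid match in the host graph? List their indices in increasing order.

Answer: [R0,R1]

Derivation:
R0: 1 valid match — {0↦2, 1↦1}
R1: 2 valid matches — {0↦2, 1↦4, 2↦0}, {0↦2, 1↦5, 2↦0}
R2: no valid match — LHS pattern not found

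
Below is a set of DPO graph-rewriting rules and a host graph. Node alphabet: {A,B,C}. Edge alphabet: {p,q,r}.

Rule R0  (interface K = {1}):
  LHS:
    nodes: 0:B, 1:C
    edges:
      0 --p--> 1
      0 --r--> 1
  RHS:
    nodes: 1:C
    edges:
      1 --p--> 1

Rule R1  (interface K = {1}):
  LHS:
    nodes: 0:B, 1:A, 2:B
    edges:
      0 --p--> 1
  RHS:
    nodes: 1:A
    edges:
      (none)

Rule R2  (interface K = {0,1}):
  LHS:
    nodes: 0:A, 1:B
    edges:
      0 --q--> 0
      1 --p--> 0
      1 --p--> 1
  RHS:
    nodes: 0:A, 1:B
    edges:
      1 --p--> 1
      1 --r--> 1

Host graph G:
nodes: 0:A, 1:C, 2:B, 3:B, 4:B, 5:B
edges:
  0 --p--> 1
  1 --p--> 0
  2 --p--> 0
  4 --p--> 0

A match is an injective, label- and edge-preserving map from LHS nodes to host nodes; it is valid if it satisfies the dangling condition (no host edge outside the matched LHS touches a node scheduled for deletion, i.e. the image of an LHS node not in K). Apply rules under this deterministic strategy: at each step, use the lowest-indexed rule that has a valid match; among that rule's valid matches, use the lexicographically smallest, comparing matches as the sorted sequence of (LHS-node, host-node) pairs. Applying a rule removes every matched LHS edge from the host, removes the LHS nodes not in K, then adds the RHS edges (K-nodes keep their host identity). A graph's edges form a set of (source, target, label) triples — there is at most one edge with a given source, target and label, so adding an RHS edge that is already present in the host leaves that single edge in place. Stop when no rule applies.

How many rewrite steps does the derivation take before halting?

Answer: 2

Steps:
[0] host  ⇒  6 nodes, 4 edges  {0-p->1 1-p->0 2-p->0 4-p->0}
[1] R1 @ {0↦2, 1↦0, 2↦3}  ⇒  4 nodes, 3 edges  {0-p->1 1-p->0 4-p->0}
[2] R1 @ {0↦4, 1↦0, 2↦5}  ⇒  2 nodes, 2 edges  {0-p->1 1-p->0}
normal form: no rule applies after step 2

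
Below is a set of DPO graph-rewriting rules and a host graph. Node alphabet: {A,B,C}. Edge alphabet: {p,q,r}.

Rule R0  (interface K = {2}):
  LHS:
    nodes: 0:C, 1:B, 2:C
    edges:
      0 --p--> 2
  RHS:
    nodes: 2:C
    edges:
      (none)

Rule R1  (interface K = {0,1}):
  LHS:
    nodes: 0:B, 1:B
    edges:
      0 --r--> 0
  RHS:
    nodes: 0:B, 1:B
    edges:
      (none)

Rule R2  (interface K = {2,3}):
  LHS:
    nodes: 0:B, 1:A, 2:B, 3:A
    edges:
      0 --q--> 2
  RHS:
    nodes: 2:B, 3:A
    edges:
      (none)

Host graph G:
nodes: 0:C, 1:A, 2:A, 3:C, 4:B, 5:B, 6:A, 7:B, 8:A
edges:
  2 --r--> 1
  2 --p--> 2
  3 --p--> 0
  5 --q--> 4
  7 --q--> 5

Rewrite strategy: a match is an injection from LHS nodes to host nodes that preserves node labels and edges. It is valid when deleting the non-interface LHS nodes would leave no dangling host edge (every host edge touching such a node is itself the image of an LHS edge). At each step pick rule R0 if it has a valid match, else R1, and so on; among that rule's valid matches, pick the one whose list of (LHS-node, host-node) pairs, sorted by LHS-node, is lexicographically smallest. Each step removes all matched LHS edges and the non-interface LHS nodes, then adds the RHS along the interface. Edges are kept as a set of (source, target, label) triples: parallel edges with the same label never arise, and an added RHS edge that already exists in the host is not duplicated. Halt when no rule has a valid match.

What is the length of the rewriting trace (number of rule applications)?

initial: |V|=9 |E|=5  E = 2-r->1 2-p->2 3-p->0 5-q->4 7-q->5
step 1: apply R2 at {0↦7, 1↦6, 2↦5, 3↦1}  → |V|=7 |E|=4  E = 2-r->1 2-p->2 3-p->0 5-q->4
step 2: apply R2 at {0↦5, 1↦8, 2↦4, 3↦1}  → |V|=5 |E|=3  E = 2-r->1 2-p->2 3-p->0
step 3: apply R0 at {0↦3, 1↦4, 2↦0}  → |V|=3 |E|=2  E = 2-r->1 2-p->2
final graph: no rule applies after step 3

Answer: 3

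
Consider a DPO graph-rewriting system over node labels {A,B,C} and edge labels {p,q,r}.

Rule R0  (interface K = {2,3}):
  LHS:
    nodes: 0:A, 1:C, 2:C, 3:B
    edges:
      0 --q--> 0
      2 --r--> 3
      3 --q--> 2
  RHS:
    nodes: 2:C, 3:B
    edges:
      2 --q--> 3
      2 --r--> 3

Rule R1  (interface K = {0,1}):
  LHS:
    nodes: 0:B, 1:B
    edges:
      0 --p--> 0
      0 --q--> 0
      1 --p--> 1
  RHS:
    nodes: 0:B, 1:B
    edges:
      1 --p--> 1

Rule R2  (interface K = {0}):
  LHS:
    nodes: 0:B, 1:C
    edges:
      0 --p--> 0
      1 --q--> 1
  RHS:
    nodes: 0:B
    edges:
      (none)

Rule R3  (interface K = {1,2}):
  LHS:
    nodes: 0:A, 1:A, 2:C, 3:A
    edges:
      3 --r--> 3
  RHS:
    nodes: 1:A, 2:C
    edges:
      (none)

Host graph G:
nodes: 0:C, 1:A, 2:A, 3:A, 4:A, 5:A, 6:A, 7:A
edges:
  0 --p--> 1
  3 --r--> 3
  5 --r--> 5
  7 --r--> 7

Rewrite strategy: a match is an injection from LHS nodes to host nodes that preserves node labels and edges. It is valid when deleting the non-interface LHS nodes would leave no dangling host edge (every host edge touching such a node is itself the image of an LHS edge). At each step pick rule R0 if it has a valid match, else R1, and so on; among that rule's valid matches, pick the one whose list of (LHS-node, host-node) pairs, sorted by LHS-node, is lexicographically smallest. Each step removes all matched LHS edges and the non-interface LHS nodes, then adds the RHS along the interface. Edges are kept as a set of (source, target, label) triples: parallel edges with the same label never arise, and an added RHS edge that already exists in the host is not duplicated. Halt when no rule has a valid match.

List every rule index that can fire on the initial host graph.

Answer: [R3]

Steps:
R0: no valid match — LHS pattern not found
R1: no valid match — LHS pattern not found
R2: no valid match — LHS pattern not found
R3: 45 valid matches — {0↦2, 1↦1, 2↦0, 3↦3}, {0↦2, 1↦1, 2↦0, 3↦5}, {0↦2, 1↦1, 2↦0, 3↦7} (+42 more)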